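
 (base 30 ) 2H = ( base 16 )4d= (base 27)2n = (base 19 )41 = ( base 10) 77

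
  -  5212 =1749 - 6961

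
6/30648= 1/5108 = 0.00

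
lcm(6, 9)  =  18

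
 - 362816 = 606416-969232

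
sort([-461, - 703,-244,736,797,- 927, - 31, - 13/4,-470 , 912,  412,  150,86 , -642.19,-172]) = [-927, - 703,-642.19,  -  470, - 461, - 244,-172,-31, - 13/4, 86, 150,412, 736,797, 912]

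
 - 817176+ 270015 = -547161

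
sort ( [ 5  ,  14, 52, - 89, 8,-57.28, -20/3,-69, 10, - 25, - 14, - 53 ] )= [ - 89,-69, - 57.28, -53,-25, -14, - 20/3,5,8, 10,14,52 ]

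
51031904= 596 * 85624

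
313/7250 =313/7250 = 0.04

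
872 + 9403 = 10275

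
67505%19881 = 7862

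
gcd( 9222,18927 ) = 3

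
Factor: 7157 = 17^1 *421^1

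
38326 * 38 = 1456388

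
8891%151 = 133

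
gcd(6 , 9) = 3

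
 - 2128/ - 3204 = 532/801=0.66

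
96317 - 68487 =27830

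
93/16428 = 31/5476 = 0.01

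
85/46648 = 5/2744 = 0.00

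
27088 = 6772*4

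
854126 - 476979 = 377147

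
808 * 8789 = 7101512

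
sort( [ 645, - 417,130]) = [- 417, 130,645] 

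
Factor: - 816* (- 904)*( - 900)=- 2^9*3^3*5^2* 17^1 * 113^1=- 663897600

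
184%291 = 184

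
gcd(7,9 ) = 1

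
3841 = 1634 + 2207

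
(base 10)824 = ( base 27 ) 13E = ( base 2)1100111000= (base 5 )11244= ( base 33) OW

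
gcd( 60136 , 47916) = 4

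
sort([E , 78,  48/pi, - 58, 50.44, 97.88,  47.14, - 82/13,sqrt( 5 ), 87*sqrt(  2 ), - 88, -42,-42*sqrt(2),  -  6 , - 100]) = [ - 100,-88 , - 42 *sqrt(2), - 58, - 42 , -82/13, - 6 , sqrt(5 ),E,  48/pi, 47.14, 50.44,78,97.88, 87*sqrt (2)]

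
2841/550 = 5  +  91/550 = 5.17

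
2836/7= 2836/7 = 405.14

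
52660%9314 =6090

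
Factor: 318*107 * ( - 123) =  - 4185198 = - 2^1*3^2*41^1*53^1*107^1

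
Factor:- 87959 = -87959^1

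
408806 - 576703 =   -  167897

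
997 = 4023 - 3026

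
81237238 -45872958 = 35364280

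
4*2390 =9560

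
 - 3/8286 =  - 1 + 2761/2762 =-0.00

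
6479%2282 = 1915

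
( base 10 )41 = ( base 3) 1112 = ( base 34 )17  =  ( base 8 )51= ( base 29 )1c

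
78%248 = 78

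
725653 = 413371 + 312282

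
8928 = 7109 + 1819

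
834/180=4+19/30 = 4.63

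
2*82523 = 165046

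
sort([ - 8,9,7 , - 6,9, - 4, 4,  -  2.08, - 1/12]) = [ - 8, - 6, - 4, - 2.08, - 1/12,4, 7,9,9]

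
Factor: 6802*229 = 1557658 =2^1*19^1 * 179^1*229^1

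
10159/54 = 188 + 7/54 = 188.13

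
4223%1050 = 23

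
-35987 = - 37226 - -1239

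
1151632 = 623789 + 527843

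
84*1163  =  97692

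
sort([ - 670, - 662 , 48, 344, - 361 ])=[ - 670, - 662,-361, 48,344]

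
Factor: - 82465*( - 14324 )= 1181228660 = 2^2*5^1 * 3581^1*16493^1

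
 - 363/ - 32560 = 33/2960 = 0.01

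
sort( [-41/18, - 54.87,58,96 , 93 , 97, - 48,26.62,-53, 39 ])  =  [ - 54.87, - 53 , - 48, -41/18, 26.62,  39,58, 93,96, 97 ]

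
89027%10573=4443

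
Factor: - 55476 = -2^2* 3^2 * 23^1 * 67^1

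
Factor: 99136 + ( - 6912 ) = 2^6*11^1*131^1= 92224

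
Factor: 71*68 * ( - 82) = -2^3*17^1 * 41^1 * 71^1 = - 395896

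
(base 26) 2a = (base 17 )3B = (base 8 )76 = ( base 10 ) 62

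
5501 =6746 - 1245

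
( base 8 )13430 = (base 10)5912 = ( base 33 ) 5e5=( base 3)22002222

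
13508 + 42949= 56457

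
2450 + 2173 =4623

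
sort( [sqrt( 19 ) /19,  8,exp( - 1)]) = [sqrt(19 )/19, exp ( -1),8]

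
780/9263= 780/9263 = 0.08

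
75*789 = 59175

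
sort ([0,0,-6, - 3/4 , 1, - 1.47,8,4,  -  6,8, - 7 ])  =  [ - 7, - 6,  -  6, - 1.47, - 3/4,0,0, 1,4,8, 8 ]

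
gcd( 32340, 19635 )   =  1155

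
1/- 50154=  -1 + 50153/50154 = -0.00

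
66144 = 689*96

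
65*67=4355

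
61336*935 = 57349160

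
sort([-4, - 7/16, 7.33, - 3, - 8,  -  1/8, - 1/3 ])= [ - 8, -4, - 3, - 7/16, - 1/3, - 1/8, 7.33]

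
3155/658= 4 +523/658= 4.79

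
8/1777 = 8/1777 = 0.00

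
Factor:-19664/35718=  - 2^3 *3^( - 1 )*1229^1*5953^( - 1) =- 9832/17859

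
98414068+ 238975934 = 337390002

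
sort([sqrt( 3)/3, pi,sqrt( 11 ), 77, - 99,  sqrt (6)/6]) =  [ - 99 , sqrt( 6)/6,sqrt ( 3)/3, pi, sqrt(11),  77 ] 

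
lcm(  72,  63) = 504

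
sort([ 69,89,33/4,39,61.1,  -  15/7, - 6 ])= [ - 6 , - 15/7,33/4, 39, 61.1,69, 89 ]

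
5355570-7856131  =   - 2500561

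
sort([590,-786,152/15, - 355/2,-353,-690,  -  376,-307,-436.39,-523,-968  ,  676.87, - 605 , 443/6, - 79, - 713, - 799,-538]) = [ - 968,-799,-786, - 713, - 690, - 605,-538, - 523, - 436.39,-376,  -  353, - 307, - 355/2,-79,  152/15, 443/6,590, 676.87]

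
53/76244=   53/76244=0.00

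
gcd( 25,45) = 5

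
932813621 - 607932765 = 324880856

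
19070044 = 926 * 20594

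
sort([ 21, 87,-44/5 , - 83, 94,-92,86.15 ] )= [ - 92,-83, - 44/5, 21,86.15,87,94]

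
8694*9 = 78246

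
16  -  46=-30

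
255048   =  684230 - 429182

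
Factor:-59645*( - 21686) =2^1*5^1*7^1*79^1*151^1*1549^1 =1293461470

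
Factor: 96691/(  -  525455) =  - 5^( - 1 )*19^1*727^1 * 15013^( - 1)= - 13813/75065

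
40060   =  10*4006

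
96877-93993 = 2884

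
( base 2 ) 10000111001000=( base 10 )8648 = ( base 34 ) 7GC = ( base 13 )3C23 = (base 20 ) 11C8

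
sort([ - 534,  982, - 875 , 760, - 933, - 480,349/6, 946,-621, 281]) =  [ - 933,-875,-621  , - 534 ,  -  480,349/6,281,760,946 , 982]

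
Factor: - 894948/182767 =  - 2^2*3^1*13^( - 1 )*41^1*107^1*827^( - 1 ) = - 52644/10751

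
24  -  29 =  - 5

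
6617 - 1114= 5503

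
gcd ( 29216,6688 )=352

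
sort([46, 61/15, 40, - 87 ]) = [ - 87, 61/15, 40 , 46]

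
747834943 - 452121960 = 295712983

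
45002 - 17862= 27140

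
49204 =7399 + 41805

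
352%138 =76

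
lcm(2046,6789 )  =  149358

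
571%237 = 97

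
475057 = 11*43187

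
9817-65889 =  - 56072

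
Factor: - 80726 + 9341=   -  71385 = - 3^1 * 5^1*4759^1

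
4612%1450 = 262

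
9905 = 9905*1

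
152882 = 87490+65392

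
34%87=34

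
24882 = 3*8294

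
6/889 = 6/889 = 0.01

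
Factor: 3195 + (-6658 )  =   - 3463^1=- 3463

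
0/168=0 = 0.00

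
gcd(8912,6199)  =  1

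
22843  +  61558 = 84401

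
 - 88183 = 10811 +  - 98994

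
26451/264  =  8817/88 = 100.19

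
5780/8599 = 5780/8599 = 0.67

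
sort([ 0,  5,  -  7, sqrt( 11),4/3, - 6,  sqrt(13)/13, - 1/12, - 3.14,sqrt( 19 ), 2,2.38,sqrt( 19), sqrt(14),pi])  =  [ - 7,  -  6, - 3.14, - 1/12,0,sqrt(13)/13,4/3,2,2.38,pi, sqrt (11), sqrt(14 ),sqrt( 19),sqrt(  19), 5]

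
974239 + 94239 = 1068478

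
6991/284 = 24 +175/284 = 24.62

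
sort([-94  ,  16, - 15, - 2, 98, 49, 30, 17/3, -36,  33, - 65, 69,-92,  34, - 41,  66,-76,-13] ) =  [ - 94,-92, - 76, - 65, - 41,-36, -15, - 13, - 2 , 17/3, 16, 30,33, 34, 49,66,69, 98]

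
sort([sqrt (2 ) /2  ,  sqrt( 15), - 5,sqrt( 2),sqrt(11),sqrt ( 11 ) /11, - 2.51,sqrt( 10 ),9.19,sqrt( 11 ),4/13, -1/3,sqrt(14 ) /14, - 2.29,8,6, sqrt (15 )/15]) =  [ - 5 ,-2.51, - 2.29, - 1/3,sqrt ( 15 ) /15,  sqrt(14 ) /14,sqrt(11 ) /11,4/13,sqrt(2 ) /2,sqrt(2), sqrt(10 ),sqrt( 11 ),sqrt( 11 ),sqrt ( 15 ), 6,8, 9.19]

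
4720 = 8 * 590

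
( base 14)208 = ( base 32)cg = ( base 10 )400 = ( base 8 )620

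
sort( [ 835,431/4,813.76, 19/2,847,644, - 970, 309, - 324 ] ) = [ - 970, - 324,19/2, 431/4, 309,644, 813.76,835, 847] 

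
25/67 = 25/67= 0.37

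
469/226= 2 + 17/226 = 2.08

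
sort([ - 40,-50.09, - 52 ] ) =[-52, - 50.09,  -  40]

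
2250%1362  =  888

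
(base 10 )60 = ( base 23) 2E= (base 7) 114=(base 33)1r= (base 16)3C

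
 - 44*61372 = - 2700368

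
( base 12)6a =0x52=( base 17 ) 4e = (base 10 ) 82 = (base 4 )1102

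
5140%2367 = 406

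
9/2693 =9/2693 = 0.00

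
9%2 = 1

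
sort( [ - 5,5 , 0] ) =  [ - 5 , 0,5]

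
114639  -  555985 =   -  441346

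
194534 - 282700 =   -  88166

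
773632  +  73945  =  847577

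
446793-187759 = 259034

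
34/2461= 34/2461=0.01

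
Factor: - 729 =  -3^6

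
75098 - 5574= 69524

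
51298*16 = 820768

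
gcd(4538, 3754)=2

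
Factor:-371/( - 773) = 7^1*53^1*773^( - 1)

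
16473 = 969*17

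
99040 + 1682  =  100722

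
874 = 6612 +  - 5738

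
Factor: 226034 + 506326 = 2^3 * 3^1*5^1*17^1*359^1 = 732360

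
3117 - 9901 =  - 6784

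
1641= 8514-6873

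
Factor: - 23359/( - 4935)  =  71/15 = 3^( - 1) * 5^( - 1)*71^1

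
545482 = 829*658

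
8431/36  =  8431/36 = 234.19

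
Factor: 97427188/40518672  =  24356797/10129668 = 2^( - 2 )*3^ (  -  1 )*97^1*293^1*857^1*844139^( - 1 )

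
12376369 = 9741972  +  2634397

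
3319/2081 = 1+ 1238/2081  =  1.59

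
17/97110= 17/97110 = 0.00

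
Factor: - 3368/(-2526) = 2^2*3^(-1)=4/3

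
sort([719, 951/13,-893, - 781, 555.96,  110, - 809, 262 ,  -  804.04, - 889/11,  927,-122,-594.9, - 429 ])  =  [ - 893, - 809, - 804.04,-781,- 594.9  , - 429 , - 122,-889/11, 951/13,110,  262,555.96 , 719, 927] 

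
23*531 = 12213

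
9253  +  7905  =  17158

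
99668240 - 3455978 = 96212262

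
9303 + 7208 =16511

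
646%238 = 170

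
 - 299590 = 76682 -376272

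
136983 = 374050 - 237067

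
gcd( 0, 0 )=0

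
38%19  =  0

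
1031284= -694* (- 1486)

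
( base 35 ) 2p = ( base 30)35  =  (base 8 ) 137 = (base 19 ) 50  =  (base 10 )95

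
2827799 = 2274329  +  553470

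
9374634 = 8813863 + 560771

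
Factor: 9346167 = 3^2 * 1038463^1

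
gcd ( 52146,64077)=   3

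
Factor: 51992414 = 2^1 *929^1*27983^1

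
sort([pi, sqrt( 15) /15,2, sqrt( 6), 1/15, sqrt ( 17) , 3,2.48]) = [ 1/15,sqrt( 15) /15,2, sqrt( 6 ), 2.48,3, pi,sqrt( 17 )]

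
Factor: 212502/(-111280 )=-2^(-3 )*3^1 *5^( - 1)*13^( - 1 )*331^1 =- 993/520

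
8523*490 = 4176270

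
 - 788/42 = - 394/21 = - 18.76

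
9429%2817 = 978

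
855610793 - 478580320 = 377030473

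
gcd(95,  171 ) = 19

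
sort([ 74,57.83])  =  [57.83,74 ] 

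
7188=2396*3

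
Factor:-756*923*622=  - 434024136  =  -2^3*3^3*7^1 *13^1 * 71^1*311^1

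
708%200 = 108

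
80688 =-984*( - 82)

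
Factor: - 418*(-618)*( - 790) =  - 204075960 = -2^3*3^1 * 5^1*11^1 *19^1*79^1*103^1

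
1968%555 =303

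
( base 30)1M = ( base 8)64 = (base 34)1I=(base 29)1N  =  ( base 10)52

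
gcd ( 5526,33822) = 18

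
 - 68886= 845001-913887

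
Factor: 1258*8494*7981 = 2^2*17^1*23^1*31^1*37^1 * 137^1*347^1 = 85280592412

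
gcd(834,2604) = 6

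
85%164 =85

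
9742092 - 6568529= 3173563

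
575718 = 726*793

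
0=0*1640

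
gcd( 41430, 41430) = 41430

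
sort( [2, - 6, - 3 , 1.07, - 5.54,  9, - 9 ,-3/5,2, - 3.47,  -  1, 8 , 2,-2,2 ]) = [ - 9, - 6,-5.54, - 3.47 , - 3, - 2,  -  1, - 3/5,1.07,2, 2,2,2,8,9]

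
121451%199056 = 121451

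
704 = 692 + 12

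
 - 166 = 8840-9006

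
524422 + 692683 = 1217105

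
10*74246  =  742460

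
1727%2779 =1727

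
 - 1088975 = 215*(  -  5065)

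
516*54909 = 28333044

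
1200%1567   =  1200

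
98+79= 177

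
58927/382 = 58927/382=154.26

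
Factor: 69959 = 69959^1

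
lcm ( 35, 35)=35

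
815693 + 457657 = 1273350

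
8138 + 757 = 8895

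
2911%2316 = 595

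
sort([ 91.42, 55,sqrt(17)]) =[ sqrt(17), 55,  91.42]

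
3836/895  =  3836/895=4.29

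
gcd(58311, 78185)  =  19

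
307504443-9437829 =298066614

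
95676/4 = 23919 = 23919.00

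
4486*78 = 349908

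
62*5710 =354020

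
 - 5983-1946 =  - 7929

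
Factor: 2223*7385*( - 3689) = - 3^2*5^1*7^2 * 13^1*17^1 *19^1*31^1 * 211^1 = - 60561778095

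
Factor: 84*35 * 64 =188160 = 2^8*3^1*5^1*7^2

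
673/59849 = 673/59849 = 0.01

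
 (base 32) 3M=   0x76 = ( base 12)9A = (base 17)6g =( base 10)118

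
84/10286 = 42/5143 = 0.01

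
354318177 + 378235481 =732553658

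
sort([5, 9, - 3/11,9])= [-3/11 , 5,  9, 9] 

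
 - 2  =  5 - 7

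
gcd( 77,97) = 1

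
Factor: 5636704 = 2^5*353^1*499^1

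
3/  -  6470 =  - 1 + 6467/6470 = - 0.00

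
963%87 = 6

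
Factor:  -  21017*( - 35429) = 744611293 = 71^1*499^1 * 21017^1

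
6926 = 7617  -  691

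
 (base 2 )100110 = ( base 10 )38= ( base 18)22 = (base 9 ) 42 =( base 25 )1D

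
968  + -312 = 656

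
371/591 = 371/591 = 0.63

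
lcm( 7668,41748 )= 375732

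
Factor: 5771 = 29^1*199^1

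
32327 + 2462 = 34789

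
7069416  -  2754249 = 4315167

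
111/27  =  37/9=4.11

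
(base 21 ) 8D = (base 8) 265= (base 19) 9a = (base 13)10c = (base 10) 181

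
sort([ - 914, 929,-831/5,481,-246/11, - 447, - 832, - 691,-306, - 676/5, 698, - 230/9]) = [ - 914, - 832 ,  -  691,-447, - 306, - 831/5,-676/5,-230/9,-246/11, 481 , 698, 929] 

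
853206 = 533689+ 319517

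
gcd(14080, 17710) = 110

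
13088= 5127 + 7961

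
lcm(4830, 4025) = 24150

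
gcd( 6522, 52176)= 6522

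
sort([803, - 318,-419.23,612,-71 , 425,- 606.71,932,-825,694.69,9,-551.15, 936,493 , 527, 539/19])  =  [ - 825,-606.71, - 551.15, - 419.23,-318, - 71,9,539/19, 425, 493,527,612,694.69,803,932, 936 ] 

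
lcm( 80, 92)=1840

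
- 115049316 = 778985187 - 894034503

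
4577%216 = 41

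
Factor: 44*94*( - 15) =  - 62040 = - 2^3*3^1*5^1*11^1*47^1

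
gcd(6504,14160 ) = 24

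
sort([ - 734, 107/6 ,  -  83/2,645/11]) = [ - 734, - 83/2,  107/6,  645/11 ] 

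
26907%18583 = 8324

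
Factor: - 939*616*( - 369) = 2^3*3^3*7^1*11^1*41^1*313^1 = 213438456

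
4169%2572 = 1597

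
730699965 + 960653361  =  1691353326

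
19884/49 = 405 + 39/49 = 405.80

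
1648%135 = 28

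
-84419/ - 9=84419/9= 9379.89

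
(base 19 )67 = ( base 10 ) 121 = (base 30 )41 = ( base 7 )232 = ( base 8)171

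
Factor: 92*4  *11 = 2^4*11^1* 23^1   =  4048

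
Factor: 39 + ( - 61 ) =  - 22 =-  2^1*11^1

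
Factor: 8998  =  2^1 * 11^1*409^1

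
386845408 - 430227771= - 43382363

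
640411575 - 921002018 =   -  280590443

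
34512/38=908 + 4/19=908.21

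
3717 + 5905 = 9622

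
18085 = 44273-26188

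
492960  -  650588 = - 157628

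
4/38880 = 1/9720 = 0.00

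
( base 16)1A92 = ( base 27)98p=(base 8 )15222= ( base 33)684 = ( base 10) 6802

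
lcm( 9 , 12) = 36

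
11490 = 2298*5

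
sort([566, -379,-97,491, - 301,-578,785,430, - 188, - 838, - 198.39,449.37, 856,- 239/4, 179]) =[ - 838,  -  578, - 379, - 301, - 198.39 , - 188, - 97,  -  239/4 , 179,  430, 449.37, 491,566,785,  856 ] 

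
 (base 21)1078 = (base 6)111332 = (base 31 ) 9on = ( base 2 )10010011001000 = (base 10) 9416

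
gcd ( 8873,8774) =1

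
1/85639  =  1/85639 = 0.00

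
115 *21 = 2415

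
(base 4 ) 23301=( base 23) 19H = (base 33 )mr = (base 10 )753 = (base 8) 1361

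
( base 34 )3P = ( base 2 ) 1111111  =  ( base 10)127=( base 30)47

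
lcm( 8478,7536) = 67824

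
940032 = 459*2048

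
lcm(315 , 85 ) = 5355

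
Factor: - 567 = -3^4*7^1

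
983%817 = 166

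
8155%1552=395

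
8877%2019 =801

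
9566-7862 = 1704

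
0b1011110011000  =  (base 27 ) 87j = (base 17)13f5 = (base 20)f20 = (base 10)6040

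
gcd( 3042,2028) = 1014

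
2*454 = 908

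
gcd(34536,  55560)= 24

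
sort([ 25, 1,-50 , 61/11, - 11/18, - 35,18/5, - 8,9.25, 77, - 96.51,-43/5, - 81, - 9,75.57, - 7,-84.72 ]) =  [  -  96.51, - 84.72, - 81, - 50,-35 , - 9, - 43/5, - 8,- 7, - 11/18, 1,18/5,61/11, 9.25, 25,75.57,77] 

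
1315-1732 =  -  417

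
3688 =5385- 1697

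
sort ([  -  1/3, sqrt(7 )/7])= [- 1/3, sqrt( 7)/7]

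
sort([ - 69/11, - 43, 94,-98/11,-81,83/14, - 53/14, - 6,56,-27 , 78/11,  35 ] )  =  [ - 81, - 43,-27, -98/11, - 69/11, - 6, - 53/14, 83/14,78/11, 35, 56,94 ]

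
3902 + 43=3945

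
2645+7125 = 9770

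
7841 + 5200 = 13041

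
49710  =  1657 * 30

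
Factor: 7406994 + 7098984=14505978 =2^1*3^1*2417663^1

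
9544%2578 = 1810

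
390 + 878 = 1268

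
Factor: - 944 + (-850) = -1794 = - 2^1  *  3^1 * 13^1*23^1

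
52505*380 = 19951900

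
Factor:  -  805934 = - 2^1*37^1 * 10891^1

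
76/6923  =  76/6923= 0.01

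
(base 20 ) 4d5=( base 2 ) 11101001001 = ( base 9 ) 2502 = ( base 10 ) 1865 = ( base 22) 3IH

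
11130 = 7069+4061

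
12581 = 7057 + 5524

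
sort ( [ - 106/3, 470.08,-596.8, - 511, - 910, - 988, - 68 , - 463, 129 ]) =[-988, - 910, - 596.8,-511, - 463, - 68, - 106/3,  129, 470.08]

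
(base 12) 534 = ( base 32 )NO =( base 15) 35a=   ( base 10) 760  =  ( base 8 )1370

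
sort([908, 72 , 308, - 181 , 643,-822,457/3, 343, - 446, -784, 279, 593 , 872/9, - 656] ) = [ -822 ,-784 ,- 656,-446 , - 181 , 72,872/9, 457/3, 279, 308,343, 593,643  ,  908 ] 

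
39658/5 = 39658/5 = 7931.60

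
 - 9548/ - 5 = 9548/5= 1909.60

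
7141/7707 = 7141/7707 =0.93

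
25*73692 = 1842300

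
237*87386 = 20710482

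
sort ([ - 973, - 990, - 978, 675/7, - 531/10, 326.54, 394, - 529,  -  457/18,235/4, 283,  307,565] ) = [  -  990  , - 978, -973, - 529, - 531/10, - 457/18,235/4,675/7,283, 307, 326.54, 394, 565 ] 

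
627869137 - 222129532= 405739605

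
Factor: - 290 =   -  2^1*5^1*29^1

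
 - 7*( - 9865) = 69055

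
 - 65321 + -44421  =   - 109742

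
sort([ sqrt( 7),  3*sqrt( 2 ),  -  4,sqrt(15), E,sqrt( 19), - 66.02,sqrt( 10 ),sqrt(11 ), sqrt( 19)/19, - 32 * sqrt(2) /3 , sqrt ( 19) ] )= [ - 66.02,-32*sqrt( 2) /3, - 4,sqrt( 19)/19,  sqrt( 7 ) , E,sqrt( 10),sqrt ( 11),sqrt( 15 ), 3*sqrt( 2),sqrt ( 19),sqrt ( 19) ] 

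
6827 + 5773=12600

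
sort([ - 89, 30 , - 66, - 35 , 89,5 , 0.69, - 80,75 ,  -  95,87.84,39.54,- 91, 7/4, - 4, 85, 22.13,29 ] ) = [ - 95 , - 91, - 89, - 80, - 66,-35,  -  4,0.69 , 7/4, 5 , 22.13, 29,  30, 39.54,75,85,87.84, 89] 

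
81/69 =1 + 4/23 = 1.17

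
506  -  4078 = -3572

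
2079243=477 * 4359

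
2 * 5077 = 10154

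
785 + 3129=3914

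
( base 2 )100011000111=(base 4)203013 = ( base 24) 3LF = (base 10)2247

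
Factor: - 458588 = - 2^2*13^1* 8819^1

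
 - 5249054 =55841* ( - 94)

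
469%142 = 43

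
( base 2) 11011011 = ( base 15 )e9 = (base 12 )163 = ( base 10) 219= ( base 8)333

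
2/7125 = 2/7125 = 0.00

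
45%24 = 21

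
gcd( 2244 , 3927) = 561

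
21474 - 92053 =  - 70579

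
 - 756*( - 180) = 136080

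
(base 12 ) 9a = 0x76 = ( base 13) 91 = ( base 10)118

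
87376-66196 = 21180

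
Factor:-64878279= - 3^1*37^2*15797^1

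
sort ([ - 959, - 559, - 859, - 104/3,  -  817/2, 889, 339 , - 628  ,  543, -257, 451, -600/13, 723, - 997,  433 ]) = [ - 997, - 959,  -  859, - 628, - 559, - 817/2,  -  257, - 600/13, - 104/3,339, 433, 451,543,  723,889] 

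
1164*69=80316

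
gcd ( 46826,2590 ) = 2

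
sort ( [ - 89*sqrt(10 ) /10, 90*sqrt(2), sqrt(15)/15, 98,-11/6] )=[  -  89*sqrt( 10)/10, - 11/6, sqrt( 15)/15, 98,90 * sqrt ( 2 )] 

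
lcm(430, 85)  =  7310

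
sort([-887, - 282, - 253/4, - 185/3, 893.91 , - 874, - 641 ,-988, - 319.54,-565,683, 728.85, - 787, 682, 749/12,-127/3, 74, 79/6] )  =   [ - 988, - 887, - 874, -787,-641, - 565,-319.54,-282, -253/4, - 185/3,-127/3, 79/6, 749/12, 74, 682,683, 728.85 , 893.91] 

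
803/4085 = 803/4085 = 0.20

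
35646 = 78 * 457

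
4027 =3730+297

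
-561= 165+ -726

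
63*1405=88515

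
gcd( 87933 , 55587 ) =3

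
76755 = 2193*35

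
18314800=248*73850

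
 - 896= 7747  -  8643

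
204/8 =25+ 1/2  =  25.50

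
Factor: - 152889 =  - 3^1*11^1*41^1 * 113^1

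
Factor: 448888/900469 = 2^3*11^1  *37^( - 1)* 5101^1*24337^(-1 )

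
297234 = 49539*6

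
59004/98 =602+4/49  =  602.08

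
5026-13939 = -8913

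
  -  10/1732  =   - 5/866 = - 0.01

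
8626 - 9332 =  - 706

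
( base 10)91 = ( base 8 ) 133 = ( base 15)61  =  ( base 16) 5B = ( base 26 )3d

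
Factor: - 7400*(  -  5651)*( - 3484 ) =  - 2^5*5^2*13^1*37^1*67^1*5651^1 = - 145691821600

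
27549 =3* 9183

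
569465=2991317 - 2421852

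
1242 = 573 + 669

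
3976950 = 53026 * 75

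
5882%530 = 52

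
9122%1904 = 1506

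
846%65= 1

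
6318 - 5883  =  435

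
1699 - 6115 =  - 4416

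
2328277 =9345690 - 7017413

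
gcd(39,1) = 1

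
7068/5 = 1413 + 3/5 = 1413.60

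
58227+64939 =123166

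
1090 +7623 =8713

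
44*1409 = 61996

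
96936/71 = 96936/71 = 1365.30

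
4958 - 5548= -590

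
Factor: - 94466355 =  - 3^1*5^1*151^1*179^1 * 233^1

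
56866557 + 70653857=127520414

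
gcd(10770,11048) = 2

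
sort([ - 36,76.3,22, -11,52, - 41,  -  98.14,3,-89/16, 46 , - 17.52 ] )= [-98.14, - 41, - 36, - 17.52,-11, - 89/16, 3,22,46,52, 76.3 ] 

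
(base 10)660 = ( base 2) 1010010100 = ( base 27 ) oc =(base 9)813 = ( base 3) 220110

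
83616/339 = 246+74/113 = 246.65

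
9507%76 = 7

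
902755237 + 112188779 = 1014944016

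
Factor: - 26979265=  - 5^1*911^1*5923^1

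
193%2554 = 193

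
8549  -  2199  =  6350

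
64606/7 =64606/7 = 9229.43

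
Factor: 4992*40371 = 201532032= 2^7 *3^2*13^1*13457^1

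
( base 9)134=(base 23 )4k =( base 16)70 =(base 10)112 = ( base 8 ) 160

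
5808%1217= 940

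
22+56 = 78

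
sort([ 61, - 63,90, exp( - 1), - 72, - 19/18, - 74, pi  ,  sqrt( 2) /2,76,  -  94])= [ - 94, - 74, - 72, - 63, - 19/18, exp(- 1 ), sqrt( 2 )/2,pi,61, 76,90]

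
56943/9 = 6327 = 6327.00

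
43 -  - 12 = 55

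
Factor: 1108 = 2^2*277^1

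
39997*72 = 2879784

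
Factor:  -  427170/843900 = -2^( - 1)*5^( - 1 )*97^ ( - 1)*491^1 = -491/970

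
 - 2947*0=0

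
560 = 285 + 275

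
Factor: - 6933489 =-3^1*2311163^1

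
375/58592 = 375/58592 = 0.01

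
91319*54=4931226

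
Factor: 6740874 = 2^1 *3^3*7^1*17^1*1049^1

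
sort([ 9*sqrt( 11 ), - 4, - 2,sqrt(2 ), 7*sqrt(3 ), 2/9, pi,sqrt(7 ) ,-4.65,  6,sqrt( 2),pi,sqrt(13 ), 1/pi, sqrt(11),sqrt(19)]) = [-4.65, - 4, - 2,2/9 , 1/pi,sqrt( 2),sqrt(2),sqrt(7 ),pi,pi, sqrt( 11 ),sqrt( 13 ), sqrt(19 ),6,7*sqrt (3),9* sqrt( 11 ) ]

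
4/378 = 2/189 = 0.01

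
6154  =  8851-2697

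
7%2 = 1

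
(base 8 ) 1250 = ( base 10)680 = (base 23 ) 16D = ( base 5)10210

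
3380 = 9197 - 5817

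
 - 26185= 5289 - 31474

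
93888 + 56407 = 150295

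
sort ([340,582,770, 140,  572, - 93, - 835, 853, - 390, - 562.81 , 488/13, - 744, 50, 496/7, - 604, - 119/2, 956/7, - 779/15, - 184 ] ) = [ - 835, - 744,- 604, - 562.81 , - 390,-184,-93 , - 119/2, - 779/15,488/13,50,496/7,956/7,140,340,572, 582,  770,  853] 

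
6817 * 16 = 109072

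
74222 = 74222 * 1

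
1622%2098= 1622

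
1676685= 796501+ 880184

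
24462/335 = 24462/335 = 73.02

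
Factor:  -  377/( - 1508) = 2^( - 2 )=1/4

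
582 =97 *6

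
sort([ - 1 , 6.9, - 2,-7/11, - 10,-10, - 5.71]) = [-10, - 10, - 5.71,-2,-1 , - 7/11, 6.9]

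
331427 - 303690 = 27737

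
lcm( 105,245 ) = 735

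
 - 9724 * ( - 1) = 9724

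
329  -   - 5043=5372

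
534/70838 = 267/35419 = 0.01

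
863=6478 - 5615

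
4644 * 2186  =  10151784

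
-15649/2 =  - 15649/2 = - 7824.50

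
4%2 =0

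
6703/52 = 128 + 47/52 = 128.90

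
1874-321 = 1553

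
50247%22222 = 5803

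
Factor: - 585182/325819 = - 634/353 = - 2^1*  317^1*353^( - 1)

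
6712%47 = 38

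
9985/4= 9985/4 = 2496.25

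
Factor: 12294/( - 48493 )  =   - 2^1*3^2*71^( -1) = - 18/71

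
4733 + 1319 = 6052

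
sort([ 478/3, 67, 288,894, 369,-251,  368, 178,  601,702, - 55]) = [  -  251,- 55 , 67, 478/3,178,288, 368,369, 601,702, 894 ] 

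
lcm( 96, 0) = 0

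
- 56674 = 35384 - 92058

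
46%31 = 15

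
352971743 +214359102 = 567330845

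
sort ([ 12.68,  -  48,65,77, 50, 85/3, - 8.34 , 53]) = [ - 48, - 8.34, 12.68, 85/3,  50 , 53 , 65, 77]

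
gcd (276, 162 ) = 6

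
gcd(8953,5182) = 1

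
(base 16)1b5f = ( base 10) 7007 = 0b1101101011111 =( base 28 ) 8Q7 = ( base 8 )15537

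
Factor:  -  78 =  - 2^1*3^1*13^1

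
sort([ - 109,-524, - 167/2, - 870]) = [ - 870,  -  524,  -  109, - 167/2]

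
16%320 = 16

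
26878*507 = 13627146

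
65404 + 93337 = 158741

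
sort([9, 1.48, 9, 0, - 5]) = [ -5, 0, 1.48, 9,  9]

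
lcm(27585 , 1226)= 55170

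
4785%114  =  111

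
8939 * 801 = 7160139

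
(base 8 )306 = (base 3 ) 21100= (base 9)240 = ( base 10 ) 198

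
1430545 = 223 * 6415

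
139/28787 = 139/28787 = 0.00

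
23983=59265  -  35282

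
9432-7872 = 1560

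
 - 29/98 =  - 29/98 = - 0.30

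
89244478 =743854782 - 654610304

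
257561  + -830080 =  - 572519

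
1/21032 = 1/21032=0.00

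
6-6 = 0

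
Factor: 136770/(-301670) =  - 141/311= -3^1*47^1*311^(-1 )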